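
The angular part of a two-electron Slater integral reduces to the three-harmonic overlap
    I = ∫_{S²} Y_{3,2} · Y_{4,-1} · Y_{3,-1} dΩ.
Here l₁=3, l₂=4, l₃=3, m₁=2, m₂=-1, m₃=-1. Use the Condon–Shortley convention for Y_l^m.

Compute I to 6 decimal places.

0.145070

Rules hold: Σm=0, L=10 even, 1≤3≤7.
N = 7·9·7 = 441
Δ = 4!·2!·4!/11! = 1/34650
Racah Σ t=1..3: t=1:−1/72 t=2:+1/16 t=3:−1/72 = 5/144
⇒ 3j(3 4 3; 0 0 0)² = 2/77, sgn -1
Racah Σ t=0..1: t=0:+1/144 t=1:−1/48 = -1/72
⇒ 3j(3 4 3; 2 -1 -1)² = 16/693, sgn -1
4πI² = N·(3j₀)²·(3jₘ)² = 32/121
I = +1·√(0.264463/4π) = 0.14506992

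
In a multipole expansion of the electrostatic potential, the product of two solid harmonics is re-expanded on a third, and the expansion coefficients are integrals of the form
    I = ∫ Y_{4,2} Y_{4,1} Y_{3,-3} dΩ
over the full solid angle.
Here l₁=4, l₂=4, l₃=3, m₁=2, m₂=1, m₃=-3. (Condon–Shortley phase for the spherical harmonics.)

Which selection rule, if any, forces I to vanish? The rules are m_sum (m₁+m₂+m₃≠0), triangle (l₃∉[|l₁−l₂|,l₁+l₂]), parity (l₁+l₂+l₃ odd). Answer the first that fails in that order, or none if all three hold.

Σmᵢ = 0  ✓
l₃∈[|l₁−l₂|,l₁+l₂]=[0,8], have l₃=3  ✓
Σlᵢ = 11 ⇒ odd  ✗

parity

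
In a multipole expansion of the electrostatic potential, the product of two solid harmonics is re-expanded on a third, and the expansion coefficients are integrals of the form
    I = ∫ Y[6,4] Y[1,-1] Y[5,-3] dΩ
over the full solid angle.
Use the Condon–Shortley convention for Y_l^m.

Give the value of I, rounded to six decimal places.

0.274090

Rules hold: Σm=0, L=12 even, 5≤5≤7.
N = 13·3·11 = 429
Δ = 2!·10!·0!/13! = 1/858
Racah Σ t=1..1: t=1:−1/14400 = -1/14400
⇒ 3j(6 1 5; 0 0 0)² = 6/143, sgn +1
Racah Σ t=0..0: t=0:+1/161280 = 1/161280
⇒ 3j(6 1 5; 4 -1 -3)² = 15/286, sgn +1
4πI² = N·(3j₀)²·(3jₘ)² = 135/143
I = +1·√(0.944056/4π) = 0.27409047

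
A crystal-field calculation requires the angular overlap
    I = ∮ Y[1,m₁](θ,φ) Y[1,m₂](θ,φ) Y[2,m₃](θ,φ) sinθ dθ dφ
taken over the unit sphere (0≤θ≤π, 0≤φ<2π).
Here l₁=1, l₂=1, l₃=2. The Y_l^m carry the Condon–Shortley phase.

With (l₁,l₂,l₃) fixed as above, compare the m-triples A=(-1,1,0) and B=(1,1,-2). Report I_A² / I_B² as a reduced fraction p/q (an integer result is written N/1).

Same 1,1,2: normalisation and zero-m 3j drop out of the ratio.
A: Δ: 0! 2! 2! / 5! → 1/30; sum: t=0:+1/4 = 1/4; 3j²(1 1 2; -1 1 0) = Δ·Π!·Σ² = 1/30  (sign +1)
B: Δ: 0! 2! 2! / 5! → 1/30; sum: t=0:+1/4 = 1/4; 3j²(1 1 2; 1 1 -2) = Δ·Π!·Σ² = 1/5  (sign +1)
I_A²/I_B² = (1/30)/(1/5) = 1/6

1/6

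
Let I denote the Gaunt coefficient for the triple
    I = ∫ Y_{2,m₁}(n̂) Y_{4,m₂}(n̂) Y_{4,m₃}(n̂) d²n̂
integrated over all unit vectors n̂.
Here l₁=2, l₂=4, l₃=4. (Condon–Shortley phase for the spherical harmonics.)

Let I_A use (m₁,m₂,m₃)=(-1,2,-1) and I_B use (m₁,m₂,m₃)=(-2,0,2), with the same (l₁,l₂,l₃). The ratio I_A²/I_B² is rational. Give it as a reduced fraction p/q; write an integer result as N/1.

9/20

Shared (l₁,l₂,l₃)=(2,4,4): N and (l;000)² cancel in I_A²/I_B².
A: Δ = 2!·2!·6!/11! = 1/13860; Racah Σ t=1..2: t=1:−1/240 t=2:+1/96 = 1/160; ⇒ 3j(2 4 4; -1 2 -1)² = 27/1540, sgn -1
B: Δ = 2!·2!·6!/11! = 1/13860; Racah Σ t=2..2: t=2:+1/192 = 1/192; ⇒ 3j(2 4 4; -2 0 2)² = 3/77, sgn +1
I_A²/I_B² = (27/1540)/(3/77) = 9/20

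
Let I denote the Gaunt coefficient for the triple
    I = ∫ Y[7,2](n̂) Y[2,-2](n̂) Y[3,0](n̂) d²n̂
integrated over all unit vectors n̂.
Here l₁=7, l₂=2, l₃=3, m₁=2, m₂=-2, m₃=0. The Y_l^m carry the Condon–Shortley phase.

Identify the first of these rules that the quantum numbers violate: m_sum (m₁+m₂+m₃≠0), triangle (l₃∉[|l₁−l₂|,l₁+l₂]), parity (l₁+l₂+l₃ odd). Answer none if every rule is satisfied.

azimuthal sum: 2 − 2 + 0 = 0  ✓
5 ≤ 3 ≤ 9 (triangle on l)  ✗
L = 7 + 2 + 3 = 12 (even)

triangle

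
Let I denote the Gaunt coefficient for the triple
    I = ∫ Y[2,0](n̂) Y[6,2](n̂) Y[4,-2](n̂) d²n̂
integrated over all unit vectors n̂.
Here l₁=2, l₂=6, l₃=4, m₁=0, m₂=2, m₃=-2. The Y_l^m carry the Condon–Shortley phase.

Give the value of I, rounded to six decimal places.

0.206144

m-sum 0 ✓  L=12 even ✓  4≤4≤8 ✓
Π(2lᵢ+1) = 5×13×9 = 585
triangle coeff Δ(2,6,4) = 1/6435
Σ_t [2,2]: t=2:+1/2304 = 1/2304
(3j)²=5/143 [(2 6 4; 0 0 0)], sign=+1
Σ_t [2,2]: t=2:+1/5760 = 1/5760
(3j)²=56/2145 [(2 6 4; 0 2 -2)], sign=+1
⇒ 4πI² = 840/1573
I = (+1)√(840/1573/(4π)) = 0.20614383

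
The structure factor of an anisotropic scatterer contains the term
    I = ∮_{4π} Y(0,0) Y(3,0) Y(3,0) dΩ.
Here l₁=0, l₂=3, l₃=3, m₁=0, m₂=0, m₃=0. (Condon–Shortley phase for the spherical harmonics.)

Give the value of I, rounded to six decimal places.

0.282095

Checks pass: Σm=0; 6 even; l₃=3∈[3,3].
(2·0+1)(2·3+1)(2·3+1) = 49
Δ: 0! 0! 6! / 7! → 1/7
sum: t=0:+1/36 = 1/36
3j²(0 3 3; 0 0 0) = Δ·Π!·Σ² = 1/7  (sign -1)
(m-triple is (0,0,0) — same symbol as above.)
combine: 4πI² = 49·1/7·1/7 = 1/1
take √, sign +1: I = 0.28209479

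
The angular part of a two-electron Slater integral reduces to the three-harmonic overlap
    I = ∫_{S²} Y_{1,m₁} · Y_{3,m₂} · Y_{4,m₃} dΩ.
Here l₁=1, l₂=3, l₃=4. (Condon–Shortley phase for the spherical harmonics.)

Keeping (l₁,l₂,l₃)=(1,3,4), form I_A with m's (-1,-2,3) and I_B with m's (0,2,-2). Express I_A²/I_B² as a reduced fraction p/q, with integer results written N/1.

l's match ⇒ only the (l;m) 3-j factors differ between A and B.
A: triangle coeff Δ(1,3,4) = 1/252; Σ_t [0,0]: t=0:+1/240 = 1/240; (3j)²=1/12 [(1 3 4; -1 -2 3)], sign=-1
B: triangle coeff Δ(1,3,4) = 1/252; Σ_t [0,0]: t=0:+1/120 = 1/120; (3j)²=1/21 [(1 3 4; 0 2 -2)], sign=+1
I_A²/I_B² = (1/12)/(1/21) = 7/4

7/4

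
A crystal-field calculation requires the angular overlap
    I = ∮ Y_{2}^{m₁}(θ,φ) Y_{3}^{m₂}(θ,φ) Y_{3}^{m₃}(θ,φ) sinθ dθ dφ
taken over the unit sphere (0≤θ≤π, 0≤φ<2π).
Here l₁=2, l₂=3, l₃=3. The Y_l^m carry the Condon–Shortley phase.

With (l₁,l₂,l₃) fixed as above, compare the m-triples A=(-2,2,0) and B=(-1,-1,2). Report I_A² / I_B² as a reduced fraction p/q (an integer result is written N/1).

4/3

l's match ⇒ only the (l;m) 3-j factors differ between A and B.
A: triangle coeff Δ(2,3,3) = 1/3780; Σ_t [2,2]: t=2:+1/24 = 1/24; (3j)²=1/21 [(2 3 3; -2 2 0)], sign=-1
B: triangle coeff Δ(2,3,3) = 1/3780; Σ_t [1,2]: t=1:−1/12 t=2:+1/48 = -1/16; (3j)²=1/28 [(2 3 3; -1 -1 2)], sign=+1
I_A²/I_B² = (1/21)/(1/28) = 4/3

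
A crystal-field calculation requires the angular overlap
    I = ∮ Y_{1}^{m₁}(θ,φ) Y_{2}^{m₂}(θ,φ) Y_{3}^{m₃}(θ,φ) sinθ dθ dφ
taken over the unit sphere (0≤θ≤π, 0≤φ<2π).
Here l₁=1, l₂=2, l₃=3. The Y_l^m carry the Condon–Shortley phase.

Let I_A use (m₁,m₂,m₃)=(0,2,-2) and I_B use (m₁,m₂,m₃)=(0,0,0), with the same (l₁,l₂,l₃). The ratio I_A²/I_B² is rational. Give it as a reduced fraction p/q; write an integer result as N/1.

5/9

Shared (l₁,l₂,l₃)=(1,2,3): N and (l;000)² cancel in I_A²/I_B².
A: Δ = 0!·2!·4!/7! = 1/105; Racah Σ t=0..0: t=0:+1/24 = 1/24; ⇒ 3j(1 2 3; 0 2 -2)² = 1/21, sgn -1
B: Δ = 0!·2!·4!/7! = 1/105; Racah Σ t=0..0: t=0:+1/4 = 1/4; ⇒ 3j(1 2 3; 0 0 0)² = 3/35, sgn -1
I_A²/I_B² = (1/21)/(3/35) = 5/9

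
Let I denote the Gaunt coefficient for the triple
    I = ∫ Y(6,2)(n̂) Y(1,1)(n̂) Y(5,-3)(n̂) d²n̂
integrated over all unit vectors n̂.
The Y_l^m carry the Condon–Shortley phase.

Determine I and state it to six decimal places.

Rules hold: Σm=0, L=12 even, 5≤5≤7.
N = 13·3·11 = 429
Δ = 2!·10!·0!/13! = 1/858
Racah Σ t=1..1: t=1:−1/14400 = -1/14400
⇒ 3j(6 1 5; 0 0 0)² = 6/143, sgn +1
Racah Σ t=2..2: t=2:+1/161280 = 1/161280
⇒ 3j(6 1 5; 2 1 -3)² = 1/143, sgn +1
4πI² = N·(3j₀)²·(3jₘ)² = 18/143
I = +1·√(0.125874/4π) = 0.10008369

0.100084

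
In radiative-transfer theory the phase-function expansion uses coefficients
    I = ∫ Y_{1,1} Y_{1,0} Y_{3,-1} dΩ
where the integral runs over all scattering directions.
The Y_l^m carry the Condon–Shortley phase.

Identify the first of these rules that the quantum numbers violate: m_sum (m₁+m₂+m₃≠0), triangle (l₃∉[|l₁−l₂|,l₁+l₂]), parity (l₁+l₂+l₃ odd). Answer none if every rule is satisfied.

m₁+m₂+m₃ = 1 + 0 − 1 = 0  ✓
triangle: |1−1|=0 ≤ l₃=3 ≤ 1+1=2  ✗
parity: l₁+l₂+l₃ = 5 is odd

triangle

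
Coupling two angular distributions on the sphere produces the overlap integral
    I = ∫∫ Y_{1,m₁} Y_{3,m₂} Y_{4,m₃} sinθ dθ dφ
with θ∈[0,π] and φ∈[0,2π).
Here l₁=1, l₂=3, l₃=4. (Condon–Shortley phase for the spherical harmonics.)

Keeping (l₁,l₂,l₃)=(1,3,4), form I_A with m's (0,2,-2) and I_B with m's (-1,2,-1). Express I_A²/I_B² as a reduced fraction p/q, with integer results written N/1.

Same 1,3,4: normalisation and zero-m 3j drop out of the ratio.
A: Δ: 0! 2! 6! / 9! → 1/252; sum: t=0:+1/120 = 1/120; 3j²(1 3 4; 0 2 -2) = Δ·Π!·Σ² = 1/21  (sign +1)
B: Δ: 0! 2! 6! / 9! → 1/252; sum: t=0:+1/240 = 1/240; 3j²(1 3 4; -1 2 -1) = Δ·Π!·Σ² = 1/84  (sign -1)
I_A²/I_B² = (1/21)/(1/84) = 4/1

4/1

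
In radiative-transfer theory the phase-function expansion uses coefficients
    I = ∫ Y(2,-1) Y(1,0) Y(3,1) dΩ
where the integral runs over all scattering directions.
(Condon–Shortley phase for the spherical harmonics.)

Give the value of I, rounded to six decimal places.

-0.233597

Rules hold: Σm=0, L=6 even, 1≤3≤3.
N = 5·3·7 = 105
Δ = 0!·4!·2!/7! = 1/105
Racah Σ t=0..0: t=0:+1/4 = 1/4
⇒ 3j(2 1 3; 0 0 0)² = 3/35, sgn -1
Racah Σ t=0..0: t=0:+1/6 = 1/6
⇒ 3j(2 1 3; -1 0 1)² = 8/105, sgn +1
4πI² = N·(3j₀)²·(3jₘ)² = 24/35
I = -1·√(0.685714/4π) = -0.23359668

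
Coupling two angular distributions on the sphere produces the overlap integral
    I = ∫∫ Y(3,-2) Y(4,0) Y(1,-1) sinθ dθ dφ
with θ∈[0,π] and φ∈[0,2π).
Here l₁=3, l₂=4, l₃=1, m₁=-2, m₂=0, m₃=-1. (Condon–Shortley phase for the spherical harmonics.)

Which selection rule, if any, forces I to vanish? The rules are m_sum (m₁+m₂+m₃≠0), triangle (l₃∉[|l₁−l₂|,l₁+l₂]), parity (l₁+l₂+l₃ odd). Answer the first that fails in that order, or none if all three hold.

m_sum

azimuthal sum: -2 + 0 − 1 = -3  ✗
1 ≤ 1 ≤ 7 (triangle on l)
L = 3 + 4 + 1 = 8 (even)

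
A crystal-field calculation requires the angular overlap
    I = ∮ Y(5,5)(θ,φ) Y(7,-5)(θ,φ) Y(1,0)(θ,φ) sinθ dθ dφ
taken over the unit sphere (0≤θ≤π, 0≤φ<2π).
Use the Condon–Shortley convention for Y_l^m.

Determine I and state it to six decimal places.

0.000000

triangle: need 2≤l₃≤12, have 1; I=0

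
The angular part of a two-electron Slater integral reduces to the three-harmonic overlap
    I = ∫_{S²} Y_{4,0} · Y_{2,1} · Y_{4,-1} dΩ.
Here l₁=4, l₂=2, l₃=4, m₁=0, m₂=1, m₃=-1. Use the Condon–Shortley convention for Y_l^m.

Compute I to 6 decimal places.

-0.044869

m-sum 0 ✓  L=10 even ✓  2≤4≤6 ✓
Π(2lᵢ+1) = 9×5×9 = 405
triangle coeff Δ(4,2,4) = 1/13860
Σ_t [0,2]: t=0:+1/192 t=1:−1/36 t=2:+1/192 = -5/288
(3j)²=20/693 [(4 2 4; 0 0 0)], sign=-1
Σ_t [1,2]: t=1:−1/72 t=2:+1/96 = -1/288
(3j)²=1/462 [(4 2 4; 0 1 -1)], sign=+1
⇒ 4πI² = 150/5929
I = (-1)√(150/5929/(4π)) = -0.04486937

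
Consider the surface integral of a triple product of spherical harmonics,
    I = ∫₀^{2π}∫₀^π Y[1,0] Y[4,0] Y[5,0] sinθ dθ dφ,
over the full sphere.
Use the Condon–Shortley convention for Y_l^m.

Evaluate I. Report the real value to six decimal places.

0.245532

Rules hold: Σm=0, L=10 even, 3≤5≤5.
N = 3·9·11 = 297
Δ = 0!·2!·8!/11! = 1/495
Racah Σ t=0..0: t=0:+1/576 = 1/576
⇒ 3j(1 4 5; 0 0 0)² = 5/99, sgn -1
(m-triple is (0,0,0) — same symbol as above.)
4πI² = N·(3j₀)²·(3jₘ)² = 25/33
I = +1·√(0.757576/4π) = 0.24553200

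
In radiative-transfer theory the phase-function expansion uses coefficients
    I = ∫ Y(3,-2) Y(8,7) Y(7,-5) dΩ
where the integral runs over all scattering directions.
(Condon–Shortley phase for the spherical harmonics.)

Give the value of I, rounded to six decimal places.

-0.191458

m-sum 0 ✓  L=18 even ✓  5≤7≤11 ✓
Π(2lᵢ+1) = 7×17×15 = 1785
triangle coeff Δ(3,8,7) = 1/5290740
Σ_t [1,3]: t=1:−1/7257600 t=2:+1/2073600 t=3:−1/7257600 = 1/4838400
(3j)²=252/20995 [(3 8 7; 0 0 0)], sign=-1
Σ_t [3,4]: t=3:−1/5748019200 t=4:+1/958003200 = 1/1149603840
(3j)²=125/5814 [(3 8 7; -2 7 -5)], sign=+1
⇒ 4πI² = 36750/79781
I = (-1)√(36750/79781/(4π)) = -0.19145821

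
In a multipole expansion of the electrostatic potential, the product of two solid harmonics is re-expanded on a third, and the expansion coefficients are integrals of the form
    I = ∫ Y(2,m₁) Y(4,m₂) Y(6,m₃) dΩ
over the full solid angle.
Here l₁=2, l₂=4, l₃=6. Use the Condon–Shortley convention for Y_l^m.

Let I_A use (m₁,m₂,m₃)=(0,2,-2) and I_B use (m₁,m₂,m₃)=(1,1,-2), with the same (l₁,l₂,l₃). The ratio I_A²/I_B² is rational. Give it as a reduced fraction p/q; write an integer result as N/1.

l's match ⇒ only the (l;m) 3-j factors differ between A and B.
A: triangle coeff Δ(2,4,6) = 1/6435; Σ_t [0,0]: t=0:+1/5760 = 1/5760; (3j)²=56/2145 [(2 4 6; 0 2 -2)], sign=+1
B: triangle coeff Δ(2,4,6) = 1/6435; Σ_t [0,0]: t=0:+1/4320 = 1/4320; (3j)²=224/6435 [(2 4 6; 1 1 -2)], sign=+1
I_A²/I_B² = (56/2145)/(224/6435) = 3/4

3/4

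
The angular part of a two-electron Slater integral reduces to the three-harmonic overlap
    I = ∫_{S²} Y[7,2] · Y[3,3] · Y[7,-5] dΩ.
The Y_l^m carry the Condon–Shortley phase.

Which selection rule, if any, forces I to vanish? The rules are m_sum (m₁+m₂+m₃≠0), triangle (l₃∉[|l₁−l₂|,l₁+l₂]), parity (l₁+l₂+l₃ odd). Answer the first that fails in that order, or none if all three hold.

Σmᵢ = 0  ✓
l₃∈[|l₁−l₂|,l₁+l₂]=[4,10], have l₃=7  ✓
Σlᵢ = 17 ⇒ odd  ✗

parity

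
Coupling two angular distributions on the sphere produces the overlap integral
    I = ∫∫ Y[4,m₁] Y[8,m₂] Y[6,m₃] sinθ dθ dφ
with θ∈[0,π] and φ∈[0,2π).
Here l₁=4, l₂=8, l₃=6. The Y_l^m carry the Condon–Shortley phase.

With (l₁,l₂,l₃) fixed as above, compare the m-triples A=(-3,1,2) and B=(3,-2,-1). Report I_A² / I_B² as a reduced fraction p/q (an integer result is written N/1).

Same 4,8,6: normalisation and zero-m 3j drop out of the ratio.
A: Δ: 6! 2! 10! / 19! → 1/23279256; sum: t=5:−1/4147200 t=6:+1/21772800 = -17/87091200; 3j²(4 8 6; -3 1 2) = Δ·Π!·Σ² = 119/8151  (sign -1)
B: Δ: 6! 2! 10! / 19! → 1/23279256; sum: t=0:+1/12441600 t=1:−1/3456000 = -13/62208000; 3j²(4 8 6; 3 -2 -1) = Δ·Π!·Σ² = 637/42636  (sign +1)
I_A²/I_B² = (119/8151)/(637/42636) = 1156/1183

1156/1183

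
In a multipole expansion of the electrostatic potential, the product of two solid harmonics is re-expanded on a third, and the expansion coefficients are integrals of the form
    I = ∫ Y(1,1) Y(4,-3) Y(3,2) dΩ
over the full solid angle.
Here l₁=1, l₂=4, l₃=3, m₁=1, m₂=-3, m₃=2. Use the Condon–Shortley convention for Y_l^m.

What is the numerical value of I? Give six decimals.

-0.282095

m-sum 0 ✓  L=8 even ✓  3≤3≤5 ✓
Π(2lᵢ+1) = 3×9×7 = 189
triangle coeff Δ(1,4,3) = 1/252
Σ_t [1,1]: t=1:−1/36 = -1/36
(3j)²=4/63 [(1 4 3; 0 0 0)], sign=+1
Σ_t [0,0]: t=0:+1/240 = 1/240
(3j)²=1/12 [(1 4 3; 1 -3 2)], sign=-1
⇒ 4πI² = 1/1
I = (-1)√(1/1/(4π)) = -0.28209479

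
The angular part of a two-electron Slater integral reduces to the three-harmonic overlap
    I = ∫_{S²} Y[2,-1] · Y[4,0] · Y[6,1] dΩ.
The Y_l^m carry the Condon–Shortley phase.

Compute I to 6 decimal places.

-0.210395

Checks pass: Σm=0; 12 even; l₃=6∈[2,6].
(2·2+1)(2·4+1)(2·6+1) = 585
Δ: 0! 4! 8! / 13! → 1/6435
sum: t=0:+1/2304 = 1/2304
3j²(2 4 6; 0 0 0) = Δ·Π!·Σ² = 5/143  (sign +1)
sum: t=0:+1/3456 = 1/3456
3j²(2 4 6; -1 0 1) = Δ·Π!·Σ² = 35/1287  (sign -1)
combine: 4πI² = 585·5/143·35/1287 = 875/1573
take √, sign -1: I = -0.21039467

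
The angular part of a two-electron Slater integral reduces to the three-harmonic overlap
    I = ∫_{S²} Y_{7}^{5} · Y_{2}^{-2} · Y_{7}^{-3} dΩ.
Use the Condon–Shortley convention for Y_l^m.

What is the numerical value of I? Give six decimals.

0.139127

Checks pass: Σm=0; 16 even; l₃=7∈[5,9].
(2·7+1)(2·2+1)(2·7+1) = 1125
Δ: 2! 12! 2! / 17! → 1/185640
sum: t=0:+1/2419200 t=1:−1/518400 t=2:+1/2419200 = -1/907200
3j²(7 2 7; 0 0 0) = Δ·Π!·Σ² = 56/3315  (sign +1)
sum: t=0:+1/29030400 = 1/29030400
3j²(7 2 7; 5 -2 -3) = Δ·Π!·Σ² = 99/7735  (sign +1)
combine: 4πI² = 1125·56/3315·99/7735 = 11880/48841
take √, sign +1: I = 0.13912687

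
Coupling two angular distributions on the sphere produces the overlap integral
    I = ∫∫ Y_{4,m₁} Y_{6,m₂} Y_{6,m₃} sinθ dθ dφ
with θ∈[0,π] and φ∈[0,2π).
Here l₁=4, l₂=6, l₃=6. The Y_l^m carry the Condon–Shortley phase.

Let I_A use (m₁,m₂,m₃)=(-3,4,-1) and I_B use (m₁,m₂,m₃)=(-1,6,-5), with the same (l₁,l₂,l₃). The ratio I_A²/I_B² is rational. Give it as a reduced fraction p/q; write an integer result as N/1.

Shared (l₁,l₂,l₃)=(4,6,6): N and (l;000)² cancel in I_A²/I_B².
A: Δ = 4!·4!·8!/17! = 1/15315300; Racah Σ t=3..4: t=3:−1/725760 t=4:+1/207360 = 1/290304; ⇒ 3j(4 6 6; -3 4 -1)² = 125/7293, sgn -1
B: Δ = 4!·4!·8!/17! = 1/15315300; Racah Σ t=4..4: t=4:+1/5806080 = 1/5806080; ⇒ 3j(4 6 6; -1 6 -5)² = 165/6188, sgn -1
I_A²/I_B² = (125/7293)/(165/6188) = 700/1089

700/1089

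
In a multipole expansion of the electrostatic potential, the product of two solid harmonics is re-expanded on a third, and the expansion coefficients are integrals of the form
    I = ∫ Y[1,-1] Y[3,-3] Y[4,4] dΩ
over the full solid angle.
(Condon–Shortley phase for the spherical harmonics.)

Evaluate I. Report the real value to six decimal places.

0.325735

Rules hold: Σm=0, L=8 even, 2≤4≤4.
N = 3·7·9 = 189
Δ = 0!·2!·6!/9! = 1/252
Racah Σ t=0..0: t=0:+1/36 = 1/36
⇒ 3j(1 3 4; 0 0 0)² = 4/63, sgn +1
Racah Σ t=0..0: t=0:+1/1440 = 1/1440
⇒ 3j(1 3 4; -1 -3 4)² = 1/9, sgn +1
4πI² = N·(3j₀)²·(3jₘ)² = 4/3
I = +1·√(1.33333/4π) = 0.32573501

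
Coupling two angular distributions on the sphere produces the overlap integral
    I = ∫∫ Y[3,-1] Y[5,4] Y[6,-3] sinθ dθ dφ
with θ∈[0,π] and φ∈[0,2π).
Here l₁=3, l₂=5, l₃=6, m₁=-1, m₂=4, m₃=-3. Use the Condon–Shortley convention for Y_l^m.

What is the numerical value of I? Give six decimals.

Checks pass: Σm=0; 14 even; l₃=6∈[2,8].
(2·3+1)(2·5+1)(2·6+1) = 1001
Δ: 2! 4! 8! / 15! → 1/675675
sum: t=0:+1/8640 t=1:−1/2304 t=2:+1/8640 = -7/34560
3j²(3 5 6; 0 0 0) = Δ·Π!·Σ² = 7/429  (sign -1)
sum: t=1:−1/241920 t=2:+1/40320 = 1/48384
3j²(3 5 6; -1 4 -3) = Δ·Π!·Σ² = 24/1001  (sign -1)
combine: 4πI² = 1001·7/429·24/1001 = 56/143
take √, sign +1: I = 0.17653103

0.176531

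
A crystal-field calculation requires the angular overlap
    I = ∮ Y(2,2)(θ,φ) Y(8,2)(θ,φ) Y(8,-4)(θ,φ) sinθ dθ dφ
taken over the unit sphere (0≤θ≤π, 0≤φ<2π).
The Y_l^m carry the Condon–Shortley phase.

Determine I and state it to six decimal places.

Checks pass: Σm=0; 18 even; l₃=8∈[6,10].
(2·2+1)(2·8+1)(2·8+1) = 1445
Δ: 2! 2! 14! / 19! → 1/348840
sum: t=0:+1/116121600 t=1:−1/25401600 t=2:+1/116121600 = -1/45158400
3j²(2 8 8; 0 0 0) = Δ·Π!·Σ² = 24/1615  (sign -1)
sum: t=0:+1/348364800 = 1/348364800
3j²(2 8 8; 2 2 -4) = Δ·Π!·Σ² = 11/646  (sign +1)
combine: 4πI² = 1445·24/1615·11/646 = 132/361
take √, sign -1: I = -0.17058013

-0.170580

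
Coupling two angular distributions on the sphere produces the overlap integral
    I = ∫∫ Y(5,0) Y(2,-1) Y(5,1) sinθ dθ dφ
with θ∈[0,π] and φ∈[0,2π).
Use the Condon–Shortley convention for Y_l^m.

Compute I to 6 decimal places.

-0.036166

m-sum 0 ✓  L=12 even ✓  3≤5≤7 ✓
Π(2lᵢ+1) = 11×5×11 = 605
triangle coeff Δ(5,2,5) = 1/38610
Σ_t [0,2]: t=0:+1/2880 t=1:−1/576 t=2:+1/2880 = -1/960
(3j)²=10/429 [(5 2 5; 0 0 0)], sign=+1
Σ_t [0,1]: t=0:+1/1440 t=1:−1/1152 = -1/5760
(3j)²=1/858 [(5 2 5; 0 -1 1)], sign=-1
⇒ 4πI² = 25/1521
I = (-1)√(25/1521/(4π)) = -0.03616600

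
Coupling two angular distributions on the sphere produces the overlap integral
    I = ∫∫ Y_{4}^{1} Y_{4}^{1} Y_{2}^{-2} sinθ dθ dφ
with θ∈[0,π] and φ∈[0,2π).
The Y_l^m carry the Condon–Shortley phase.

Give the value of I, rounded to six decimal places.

0.200662

Checks pass: Σm=0; 10 even; l₃=2∈[0,8].
(2·4+1)(2·4+1)(2·2+1) = 405
Δ: 6! 2! 2! / 11! → 1/13860
sum: t=2:+1/192 t=3:−1/36 t=4:+1/192 = -5/288
3j²(4 4 2; 0 0 0) = Δ·Π!·Σ² = 20/693  (sign -1)
sum: t=3:−1/144 = -1/144
3j²(4 4 2; 1 1 -2) = Δ·Π!·Σ² = 10/231  (sign -1)
combine: 4πI² = 405·20/693·10/231 = 3000/5929
take √, sign +1: I = 0.20066192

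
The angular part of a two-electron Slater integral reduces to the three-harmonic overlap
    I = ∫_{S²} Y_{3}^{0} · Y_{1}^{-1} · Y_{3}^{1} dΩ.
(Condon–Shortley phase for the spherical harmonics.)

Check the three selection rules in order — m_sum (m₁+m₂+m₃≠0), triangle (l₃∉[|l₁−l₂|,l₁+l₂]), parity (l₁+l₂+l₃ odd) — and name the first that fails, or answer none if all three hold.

azimuthal sum: 0 − 1 + 1 = 0  ✓
2 ≤ 3 ≤ 4 (triangle on l)  ✓
L = 3 + 1 + 3 = 7 (odd)  ✗

parity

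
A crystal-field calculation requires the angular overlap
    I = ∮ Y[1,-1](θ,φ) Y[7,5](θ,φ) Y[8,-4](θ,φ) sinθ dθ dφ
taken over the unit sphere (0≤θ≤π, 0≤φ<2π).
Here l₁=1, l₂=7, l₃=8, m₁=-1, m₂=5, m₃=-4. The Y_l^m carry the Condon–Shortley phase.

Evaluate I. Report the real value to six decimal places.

m-sum 0 ✓  L=16 even ✓  6≤8≤8 ✓
Π(2lᵢ+1) = 3×15×17 = 765
triangle coeff Δ(1,7,8) = 1/2040
Σ_t [0,0]: t=0:+1/25401600 = 1/25401600
(3j)²=8/255 [(1 7 8; 0 0 0)], sign=+1
Σ_t [0,0]: t=0:+1/1916006400 = 1/1916006400
(3j)²=1/340 [(1 7 8; -1 5 -4)], sign=+1
⇒ 4πI² = 6/85
I = (+1)√(6/85/(4π)) = 0.07494820

0.074948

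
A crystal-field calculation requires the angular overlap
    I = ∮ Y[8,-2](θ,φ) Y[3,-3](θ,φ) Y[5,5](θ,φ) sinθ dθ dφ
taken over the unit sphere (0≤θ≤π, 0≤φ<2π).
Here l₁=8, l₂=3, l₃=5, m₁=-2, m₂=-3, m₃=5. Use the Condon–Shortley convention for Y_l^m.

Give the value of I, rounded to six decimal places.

0.004198

Rules hold: Σm=0, L=16 even, 5≤5≤11.
N = 17·7·11 = 1309
Δ = 6!·10!·0!/17! = 1/136136
Racah Σ t=3..3: t=3:−1/518400 = -1/518400
⇒ 3j(8 3 5; 0 0 0)² = 56/2431, sgn +1
Racah Σ t=0..0: t=0:+1/2612736000 = 1/2612736000
⇒ 3j(8 3 5; -2 -3 5)² = 1/136136, sgn +1
4πI² = N·(3j₀)²·(3jₘ)² = 7/31603
I = +1·√(0.000221498/4π) = 0.00419836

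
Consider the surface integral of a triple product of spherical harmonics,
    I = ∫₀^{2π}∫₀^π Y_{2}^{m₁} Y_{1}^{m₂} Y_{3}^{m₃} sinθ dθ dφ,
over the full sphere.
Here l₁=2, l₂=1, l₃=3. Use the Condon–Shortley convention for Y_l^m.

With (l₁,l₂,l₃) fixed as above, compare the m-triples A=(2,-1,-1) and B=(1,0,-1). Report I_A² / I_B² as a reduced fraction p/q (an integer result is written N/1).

l's match ⇒ only the (l;m) 3-j factors differ between A and B.
A: triangle coeff Δ(2,1,3) = 1/105; Σ_t [0,0]: t=0:+1/48 = 1/48; (3j)²=1/105 [(2 1 3; 2 -1 -1)], sign=+1
B: triangle coeff Δ(2,1,3) = 1/105; Σ_t [0,0]: t=0:+1/6 = 1/6; (3j)²=8/105 [(2 1 3; 1 0 -1)], sign=+1
I_A²/I_B² = (1/105)/(8/105) = 1/8

1/8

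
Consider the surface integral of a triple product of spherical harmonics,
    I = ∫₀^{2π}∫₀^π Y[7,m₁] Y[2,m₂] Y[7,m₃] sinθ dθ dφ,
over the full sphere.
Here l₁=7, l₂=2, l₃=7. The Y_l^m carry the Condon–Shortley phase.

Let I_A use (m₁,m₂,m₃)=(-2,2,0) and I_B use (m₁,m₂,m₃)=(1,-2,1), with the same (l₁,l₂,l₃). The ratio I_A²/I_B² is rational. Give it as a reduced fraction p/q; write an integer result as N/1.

27/28

l's match ⇒ only the (l;m) 3-j factors differ between A and B.
A: triangle coeff Δ(7,2,7) = 1/185640; Σ_t [2,2]: t=2:+1/2419200 = 1/2419200; (3j)²=27/1105 [(7 2 7; -2 2 0)], sign=-1
B: triangle coeff Δ(7,2,7) = 1/185640; Σ_t [0,0]: t=0:+1/2073600 = 1/2073600; (3j)²=28/1105 [(7 2 7; 1 -2 1)], sign=+1
I_A²/I_B² = (27/1105)/(28/1105) = 27/28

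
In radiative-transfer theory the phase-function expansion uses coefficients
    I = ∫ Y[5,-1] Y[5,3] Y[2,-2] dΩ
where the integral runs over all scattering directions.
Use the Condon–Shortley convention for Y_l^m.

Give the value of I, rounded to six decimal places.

Rules hold: Σm=0, L=12 even, 0≤2≤10.
N = 11·11·5 = 605
Δ = 8!·2!·2!/13! = 1/38610
Racah Σ t=3..5: t=3:−1/2880 t=4:+1/576 t=5:−1/2880 = 1/960
⇒ 3j(5 5 2; 0 0 0)² = 10/429, sgn +1
Racah Σ t=6..6: t=6:+1/5760 = 1/5760
⇒ 3j(5 5 2; -1 3 -2)² = 56/2145, sgn +1
4πI² = N·(3j₀)²·(3jₘ)² = 560/1521
I = +1·√(0.368179/4π) = 0.17116875

0.171169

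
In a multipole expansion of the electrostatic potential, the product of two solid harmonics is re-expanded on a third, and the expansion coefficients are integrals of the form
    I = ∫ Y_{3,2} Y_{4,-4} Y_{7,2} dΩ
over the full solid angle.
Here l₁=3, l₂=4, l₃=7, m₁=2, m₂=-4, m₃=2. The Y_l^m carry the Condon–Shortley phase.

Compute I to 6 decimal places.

Rules hold: Σm=0, L=14 even, 1≤7≤7.
N = 7·9·15 = 945
Δ = 0!·6!·8!/15! = 1/45045
Racah Σ t=0..0: t=0:+1/20736 = 1/20736
⇒ 3j(3 4 7; 0 0 0)² = 35/1287, sgn -1
Racah Σ t=0..0: t=0:+1/4838400 = 1/4838400
⇒ 3j(3 4 7; 2 -4 2)² = 1/5005, sgn -1
4πI² = N·(3j₀)²·(3jₘ)² = 105/20449
I = +1·√(0.00513473/4π) = 0.02021407

0.020214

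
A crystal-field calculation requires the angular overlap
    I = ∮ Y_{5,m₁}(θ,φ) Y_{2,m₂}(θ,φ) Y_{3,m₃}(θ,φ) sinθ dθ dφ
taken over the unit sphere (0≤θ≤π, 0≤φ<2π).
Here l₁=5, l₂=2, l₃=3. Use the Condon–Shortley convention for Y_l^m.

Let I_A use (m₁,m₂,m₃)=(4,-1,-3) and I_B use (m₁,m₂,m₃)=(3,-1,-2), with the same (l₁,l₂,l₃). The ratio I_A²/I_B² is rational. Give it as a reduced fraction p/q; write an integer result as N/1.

Shared (l₁,l₂,l₃)=(5,2,3): N and (l;000)² cancel in I_A²/I_B².
A: Δ = 4!·6!·0!/11! = 1/2310; Racah Σ t=1..1: t=1:−1/4320 = -1/4320; ⇒ 3j(5 2 3; 4 -1 -3)² = 2/55, sgn -1
B: Δ = 4!·6!·0!/11! = 1/2310; Racah Σ t=1..1: t=1:−1/720 = -1/720; ⇒ 3j(5 2 3; 3 -1 -2)² = 8/165, sgn +1
I_A²/I_B² = (2/55)/(8/165) = 3/4

3/4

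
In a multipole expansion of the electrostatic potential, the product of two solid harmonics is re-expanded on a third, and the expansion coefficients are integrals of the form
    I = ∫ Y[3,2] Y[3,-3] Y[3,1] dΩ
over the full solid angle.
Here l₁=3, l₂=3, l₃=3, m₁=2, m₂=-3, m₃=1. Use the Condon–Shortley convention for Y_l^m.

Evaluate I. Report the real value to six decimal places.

0.000000

L=9 odd ⇒ parity kills the (l;000) factor ⇒ I = 0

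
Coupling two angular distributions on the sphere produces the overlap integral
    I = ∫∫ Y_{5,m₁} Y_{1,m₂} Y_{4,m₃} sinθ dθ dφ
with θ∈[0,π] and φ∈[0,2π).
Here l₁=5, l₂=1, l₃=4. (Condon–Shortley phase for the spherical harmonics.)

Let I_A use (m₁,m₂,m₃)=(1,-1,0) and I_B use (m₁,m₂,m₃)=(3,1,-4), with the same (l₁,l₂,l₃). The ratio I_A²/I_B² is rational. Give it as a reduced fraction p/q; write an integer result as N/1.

Shared (l₁,l₂,l₃)=(5,1,4): N and (l;000)² cancel in I_A²/I_B².
A: Δ = 2!·8!·0!/11! = 1/495; Racah Σ t=0..0: t=0:+1/1152 = 1/1152; ⇒ 3j(5 1 4; 1 -1 0)² = 1/33, sgn +1
B: Δ = 2!·8!·0!/11! = 1/495; Racah Σ t=2..2: t=2:+1/80640 = 1/80640; ⇒ 3j(5 1 4; 3 1 -4)² = 1/495, sgn +1
I_A²/I_B² = (1/33)/(1/495) = 15/1

15/1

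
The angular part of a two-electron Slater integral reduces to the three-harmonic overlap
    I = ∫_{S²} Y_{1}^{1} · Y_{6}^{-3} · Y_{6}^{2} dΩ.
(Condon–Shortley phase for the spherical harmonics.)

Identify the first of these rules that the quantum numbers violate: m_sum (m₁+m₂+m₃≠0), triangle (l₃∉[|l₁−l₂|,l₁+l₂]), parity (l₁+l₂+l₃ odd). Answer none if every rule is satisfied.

m₁+m₂+m₃ = 1 − 3 + 2 = 0  ✓
triangle: |1−6|=5 ≤ l₃=6 ≤ 1+6=7  ✓
parity: l₁+l₂+l₃ = 13 is odd  ✗

parity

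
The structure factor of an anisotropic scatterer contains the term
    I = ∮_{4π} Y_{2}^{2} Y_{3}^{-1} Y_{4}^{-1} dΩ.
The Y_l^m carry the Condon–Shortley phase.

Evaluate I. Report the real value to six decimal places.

0.000000

L=9 odd ⇒ parity kills the (l;000) factor ⇒ I = 0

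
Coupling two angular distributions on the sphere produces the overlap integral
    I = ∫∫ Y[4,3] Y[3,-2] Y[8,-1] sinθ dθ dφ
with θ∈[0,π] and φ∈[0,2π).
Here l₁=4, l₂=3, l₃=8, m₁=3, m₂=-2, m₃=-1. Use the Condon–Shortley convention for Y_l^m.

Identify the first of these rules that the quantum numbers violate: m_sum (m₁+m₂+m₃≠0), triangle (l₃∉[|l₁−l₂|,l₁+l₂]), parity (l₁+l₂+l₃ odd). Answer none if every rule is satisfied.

Σmᵢ = 0  ✓
l₃∈[|l₁−l₂|,l₁+l₂]=[1,7], have l₃=8  ✗
Σlᵢ = 15 ⇒ odd

triangle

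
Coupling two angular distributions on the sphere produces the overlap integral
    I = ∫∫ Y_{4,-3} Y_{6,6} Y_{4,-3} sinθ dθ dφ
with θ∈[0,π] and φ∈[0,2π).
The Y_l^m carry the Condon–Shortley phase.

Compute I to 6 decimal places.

m-sum 0 ✓  L=14 even ✓  2≤4≤10 ✓
Π(2lᵢ+1) = 9×13×9 = 1053
triangle coeff Δ(4,6,4) = 1/1261260
Σ_t [2,4]: t=2:+1/4608 t=3:−1/1296 t=4:+1/4608 = -7/20736
(3j)²=20/1287 [(4 6 4; 0 0 0)], sign=-1
Σ_t [6,6]: t=6:+1/518400 = 1/518400
(3j)²=7/195 [(4 6 4; -3 6 -3)], sign=-1
⇒ 4πI² = 84/143
I = (+1)√(84/143/(4π)) = 0.21620548

0.216205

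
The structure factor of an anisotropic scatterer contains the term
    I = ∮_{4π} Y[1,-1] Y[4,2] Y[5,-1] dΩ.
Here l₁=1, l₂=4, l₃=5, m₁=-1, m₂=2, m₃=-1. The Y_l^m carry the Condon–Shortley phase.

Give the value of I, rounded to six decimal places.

-0.120286

m-sum 0 ✓  L=10 even ✓  3≤5≤5 ✓
Π(2lᵢ+1) = 3×9×11 = 297
triangle coeff Δ(1,4,5) = 1/495
Σ_t [0,0]: t=0:+1/576 = 1/576
(3j)²=5/99 [(1 4 5; 0 0 0)], sign=-1
Σ_t [0,0]: t=0:+1/2880 = 1/2880
(3j)²=2/165 [(1 4 5; -1 2 -1)], sign=+1
⇒ 4πI² = 2/11
I = (-1)√(2/11/(4π)) = -0.12028562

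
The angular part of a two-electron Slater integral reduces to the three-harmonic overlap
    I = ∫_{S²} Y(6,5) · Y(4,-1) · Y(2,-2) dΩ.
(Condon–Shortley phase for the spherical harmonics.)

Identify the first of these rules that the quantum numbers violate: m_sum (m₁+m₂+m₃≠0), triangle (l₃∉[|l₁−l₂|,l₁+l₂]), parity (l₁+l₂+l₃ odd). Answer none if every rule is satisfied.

m₁+m₂+m₃ = 5 − 1 − 2 = 2  ✗
triangle: |6−4|=2 ≤ l₃=2 ≤ 6+4=10
parity: l₁+l₂+l₃ = 12 is even

m_sum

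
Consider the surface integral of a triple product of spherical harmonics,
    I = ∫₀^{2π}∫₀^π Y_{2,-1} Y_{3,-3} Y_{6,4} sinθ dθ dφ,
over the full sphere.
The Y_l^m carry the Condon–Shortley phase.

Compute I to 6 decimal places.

0.000000

|2−3|≤6≤2+3 violated ⇒ I = 0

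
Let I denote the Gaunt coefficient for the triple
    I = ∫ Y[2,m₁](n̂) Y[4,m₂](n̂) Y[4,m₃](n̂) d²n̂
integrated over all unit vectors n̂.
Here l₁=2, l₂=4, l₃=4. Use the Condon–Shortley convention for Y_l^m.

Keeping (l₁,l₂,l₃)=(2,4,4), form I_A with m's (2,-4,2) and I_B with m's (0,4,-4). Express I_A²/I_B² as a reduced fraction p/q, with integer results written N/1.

3/14

Same 2,4,4: normalisation and zero-m 3j drop out of the ratio.
A: Δ: 2! 2! 6! / 11! → 1/13860; sum: t=0:+1/2880 = 1/2880; 3j²(2 4 4; 2 -4 2) = Δ·Π!·Σ² = 2/165  (sign +1)
B: Δ: 2! 2! 6! / 11! → 1/13860; sum: t=2:+1/2880 = 1/2880; 3j²(2 4 4; 0 4 -4) = Δ·Π!·Σ² = 28/495  (sign +1)
I_A²/I_B² = (2/165)/(28/495) = 3/14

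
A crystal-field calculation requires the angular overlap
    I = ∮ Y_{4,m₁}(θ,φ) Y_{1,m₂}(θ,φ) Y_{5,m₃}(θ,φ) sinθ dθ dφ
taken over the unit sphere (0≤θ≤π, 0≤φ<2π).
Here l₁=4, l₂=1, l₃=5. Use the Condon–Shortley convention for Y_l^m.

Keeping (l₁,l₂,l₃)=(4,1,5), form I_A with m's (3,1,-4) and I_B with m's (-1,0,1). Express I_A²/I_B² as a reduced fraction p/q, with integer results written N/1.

3/2

Same 4,1,5: normalisation and zero-m 3j drop out of the ratio.
A: Δ: 0! 8! 2! / 11! → 1/495; sum: t=0:+1/10080 = 1/10080; 3j²(4 1 5; 3 1 -4) = Δ·Π!·Σ² = 4/55  (sign -1)
B: Δ: 0! 8! 2! / 11! → 1/495; sum: t=0:+1/720 = 1/720; 3j²(4 1 5; -1 0 1) = Δ·Π!·Σ² = 8/165  (sign +1)
I_A²/I_B² = (4/55)/(8/165) = 3/2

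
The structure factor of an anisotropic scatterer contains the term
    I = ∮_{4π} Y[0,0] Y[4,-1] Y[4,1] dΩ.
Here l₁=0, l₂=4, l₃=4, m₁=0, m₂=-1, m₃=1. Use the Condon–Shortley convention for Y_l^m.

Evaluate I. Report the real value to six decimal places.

Checks pass: Σm=0; 8 even; l₃=4∈[4,4].
(2·0+1)(2·4+1)(2·4+1) = 81
Δ: 0! 0! 8! / 9! → 1/9
sum: t=0:+1/576 = 1/576
3j²(0 4 4; 0 0 0) = Δ·Π!·Σ² = 1/9  (sign +1)
sum: t=0:+1/720 = 1/720
3j²(0 4 4; 0 -1 1) = Δ·Π!·Σ² = 1/9  (sign -1)
combine: 4πI² = 81·1/9·1/9 = 1/1
take √, sign -1: I = -0.28209479

-0.282095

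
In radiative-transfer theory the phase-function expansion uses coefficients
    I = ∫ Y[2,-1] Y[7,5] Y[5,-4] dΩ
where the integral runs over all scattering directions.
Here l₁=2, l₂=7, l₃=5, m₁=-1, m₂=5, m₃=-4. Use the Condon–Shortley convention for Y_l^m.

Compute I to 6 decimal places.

Rules hold: Σm=0, L=14 even, 5≤5≤9.
N = 5·15·11 = 825
Δ = 4!·0!·10!/15! = 1/15015
Racah Σ t=2..2: t=2:+1/57600 = 1/57600
⇒ 3j(2 7 5; 0 0 0)² = 21/715, sgn -1
Racah Σ t=3..3: t=3:−1/2177280 = -1/2177280
⇒ 3j(2 7 5; -1 5 -4)² = 8/273, sgn +1
4πI² = N·(3j₀)²·(3jₘ)² = 120/169
I = -1·√(0.710059/4π) = -0.23770720

-0.237707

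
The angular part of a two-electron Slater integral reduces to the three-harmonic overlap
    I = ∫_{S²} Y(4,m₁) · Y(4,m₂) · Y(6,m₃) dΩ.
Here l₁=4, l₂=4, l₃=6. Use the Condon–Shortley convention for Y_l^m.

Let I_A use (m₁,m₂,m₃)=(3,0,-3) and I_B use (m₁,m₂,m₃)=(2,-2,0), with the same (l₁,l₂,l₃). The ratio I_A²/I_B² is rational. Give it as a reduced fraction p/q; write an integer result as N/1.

75/121

l's match ⇒ only the (l;m) 3-j factors differ between A and B.
A: triangle coeff Δ(4,4,6) = 1/1261260; Σ_t [0,1]: t=0:+1/11520 t=1:−1/25920 = 1/20736; (3j)²=5/429 [(4 4 6; 3 0 -3)], sign=-1
B: triangle coeff Δ(4,4,6) = 1/1261260; Σ_t [0,2]: t=0:+1/4608 t=1:−1/14400 t=2:+1/1036800 = 77/518400; (3j)²=11/585 [(4 4 6; 2 -2 0)], sign=+1
I_A²/I_B² = (5/429)/(11/585) = 75/121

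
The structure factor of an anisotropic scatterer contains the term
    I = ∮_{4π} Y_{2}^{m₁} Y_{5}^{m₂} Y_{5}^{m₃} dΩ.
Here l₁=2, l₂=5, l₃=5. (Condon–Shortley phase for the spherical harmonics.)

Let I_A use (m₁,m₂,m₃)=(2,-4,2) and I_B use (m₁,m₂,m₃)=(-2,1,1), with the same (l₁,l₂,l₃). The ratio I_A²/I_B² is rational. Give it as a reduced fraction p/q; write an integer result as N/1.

12/25

l's match ⇒ only the (l;m) 3-j factors differ between A and B.
A: triangle coeff Δ(2,5,5) = 1/38610; Σ_t [0,0]: t=0:+1/20160 = 1/20160; (3j)²=12/715 [(2 5 5; 2 -4 2)], sign=-1
B: triangle coeff Δ(2,5,5) = 1/38610; Σ_t [2,2]: t=2:+1/2304 = 1/2304; (3j)²=5/143 [(2 5 5; -2 1 1)], sign=+1
I_A²/I_B² = (12/715)/(5/143) = 12/25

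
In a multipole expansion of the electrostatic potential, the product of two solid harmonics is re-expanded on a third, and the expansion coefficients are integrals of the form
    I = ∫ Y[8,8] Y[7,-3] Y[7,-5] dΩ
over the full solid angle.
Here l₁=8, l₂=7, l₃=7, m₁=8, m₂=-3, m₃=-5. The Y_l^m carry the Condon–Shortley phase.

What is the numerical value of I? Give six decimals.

m-sum 0 ✓  L=22 even ✓  1≤7≤15 ✓
Π(2lᵢ+1) = 17×15×15 = 3825
triangle coeff Δ(8,7,7) = 1/22086194130
Σ_t [1,7]: t=1:−1/18289152000 t=2:+1/248832000 t=3:−1/24883200 t=4:+1/11943936 t=5:−1/24883200 t=6:+1/248832000 t=7:−1/18289152000 = 11/975421440
(3j)²=1750/289731 [(8 7 7; 0 0 0)], sign=-1
Σ_t [0,0]: t=0:+1/78033715200 = 1/78033715200
(3j)²=675/52003 [(8 7 7; 8 -3 -5)], sign=+1
⇒ 4πI² = 12656250/42204149
I = (-1)√(12656250/42204149/(4π)) = -0.15447920

-0.154479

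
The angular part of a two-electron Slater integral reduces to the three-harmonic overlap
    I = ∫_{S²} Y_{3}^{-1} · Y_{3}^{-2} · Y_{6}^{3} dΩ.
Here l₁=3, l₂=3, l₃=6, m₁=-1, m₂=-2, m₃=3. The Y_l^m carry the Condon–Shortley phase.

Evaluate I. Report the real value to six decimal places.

Rules hold: Σm=0, L=12 even, 0≤6≤6.
N = 7·7·13 = 637
Δ = 0!·6!·6!/13! = 1/12012
Racah Σ t=0..0: t=0:+1/1296 = 1/1296
⇒ 3j(3 3 6; 0 0 0)² = 100/3003, sgn +1
Racah Σ t=0..0: t=0:+1/5760 = 1/5760
⇒ 3j(3 3 6; -1 -2 3)² = 9/286, sgn -1
4πI² = N·(3j₀)²·(3jₘ)² = 1050/1573
I = -1·√(0.667514/4π) = -0.23047581

-0.230476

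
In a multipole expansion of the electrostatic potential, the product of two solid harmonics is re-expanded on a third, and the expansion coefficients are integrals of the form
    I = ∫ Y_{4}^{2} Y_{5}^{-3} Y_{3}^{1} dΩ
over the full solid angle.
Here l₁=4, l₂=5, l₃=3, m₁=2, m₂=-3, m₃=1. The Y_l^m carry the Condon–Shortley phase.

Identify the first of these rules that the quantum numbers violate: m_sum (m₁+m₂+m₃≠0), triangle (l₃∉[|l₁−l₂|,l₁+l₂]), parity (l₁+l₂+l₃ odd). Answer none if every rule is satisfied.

azimuthal sum: 2 − 3 + 1 = 0  ✓
1 ≤ 3 ≤ 9 (triangle on l)  ✓
L = 4 + 5 + 3 = 12 (even)  ✓

none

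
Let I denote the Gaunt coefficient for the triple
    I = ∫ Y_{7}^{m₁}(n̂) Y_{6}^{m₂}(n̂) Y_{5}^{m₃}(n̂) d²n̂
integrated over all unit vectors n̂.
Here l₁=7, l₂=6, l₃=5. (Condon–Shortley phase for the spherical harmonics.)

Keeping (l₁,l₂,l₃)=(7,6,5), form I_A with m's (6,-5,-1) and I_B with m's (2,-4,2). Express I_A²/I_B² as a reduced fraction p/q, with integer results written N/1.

50336/5887

Same 7,6,5: normalisation and zero-m 3j drop out of the ratio.
A: Δ: 8! 6! 4! / 19! → 1/174594420; sum: t=0:+1/29030400 t=1:−1/87091200 = 1/43545600; 3j²(7 6 5; 6 -5 -1) = Δ·Π!·Σ² = 88/6783  (sign +1)
B: Δ: 8! 6! 4! / 19! → 1/174594420; sum: t=0:+1/19353600 t=1:−1/1451520 t=2:+1/1244160 = 29/174182400; 3j²(7 6 5; 2 -4 2) = Δ·Π!·Σ² = 841/554268  (sign -1)
I_A²/I_B² = (88/6783)/(841/554268) = 50336/5887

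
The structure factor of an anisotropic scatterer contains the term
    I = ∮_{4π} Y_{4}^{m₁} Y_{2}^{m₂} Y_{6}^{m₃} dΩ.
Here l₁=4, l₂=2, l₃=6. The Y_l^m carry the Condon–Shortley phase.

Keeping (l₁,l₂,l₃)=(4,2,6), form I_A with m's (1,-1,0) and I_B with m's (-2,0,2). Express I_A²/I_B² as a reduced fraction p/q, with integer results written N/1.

5/7

Same 4,2,6: normalisation and zero-m 3j drop out of the ratio.
A: Δ: 0! 8! 4! / 13! → 1/6435; sum: t=0:+1/4320 = 1/4320; 3j²(4 2 6; 1 -1 0) = Δ·Π!·Σ² = 8/429  (sign +1)
B: Δ: 0! 8! 4! / 13! → 1/6435; sum: t=0:+1/5760 = 1/5760; 3j²(4 2 6; -2 0 2) = Δ·Π!·Σ² = 56/2145  (sign +1)
I_A²/I_B² = (8/429)/(56/2145) = 5/7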